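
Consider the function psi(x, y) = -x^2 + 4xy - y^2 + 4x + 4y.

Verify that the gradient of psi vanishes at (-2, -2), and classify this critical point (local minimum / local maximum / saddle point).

saddle point

∇psi = (-2x + 4y + 4, 4x - 2y + 4); substituting (-2, -2) gives ∇psi = (0, 0), so (-2, -2) is indeed a critical point.
The Hessian of psi is constant: H = [[-2, 4], [4, -2]].
det(H) = (-2)·(-2) − 4² = -12.
Since det(H) < 0, H is indefinite and the critical point is a saddle point.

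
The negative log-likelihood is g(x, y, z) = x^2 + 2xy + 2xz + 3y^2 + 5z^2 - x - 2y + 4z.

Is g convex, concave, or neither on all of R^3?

convex

g is quadratic, so its Hessian is the constant matrix H = [[2, 2, 2], [2, 6, 0], [2, 0, 10]].
Leading principal minors: 2, 8, 56.
All positive ⇒ H ≻ 0 ⇒ convex.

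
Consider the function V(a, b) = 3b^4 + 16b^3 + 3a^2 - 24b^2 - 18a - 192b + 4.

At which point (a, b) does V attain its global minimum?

V(a,b) separates as P(a) + Q(b) + 4, so its minimum is min P + min Q + 4.
P'(a) = 6a - 18 vanishes at a ∈ {3}; Q'(b) = 12(b - 2)(b + 2)(b + 4) vanishes at b ∈ {-4, -2, 2}.
Local minima of P (where P''>0): P(3)=-27. Local minima of Q: Q(-4)=128, Q(2)=-304.
So the global minimum of V is P(3) + Q(2) + 4 = -27 − 304 + 4 = -327, attained at (3, 2).

(3, 2)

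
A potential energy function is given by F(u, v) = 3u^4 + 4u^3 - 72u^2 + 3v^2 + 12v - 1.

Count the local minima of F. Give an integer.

2

F separates as a function of u plus a function of v, so ∇F=0 decouples.
∂F/∂u = 12u(u - 3)(u + 4) = 0 at u ∈ {-4, 0, 3}; ∂F/∂v = 6(v + 2) = 0 at v ∈ {-2}.
The Hessian is diagonal: diag(F_uu, F_vv). Second derivatives: F_uu(-4)=336, F_uu(0)=-144, F_uu(3)=252; F_vv(-2)=6.
Local minima occur where both diagonal entries positive: (-4, -2), (3, -2). Count: 2.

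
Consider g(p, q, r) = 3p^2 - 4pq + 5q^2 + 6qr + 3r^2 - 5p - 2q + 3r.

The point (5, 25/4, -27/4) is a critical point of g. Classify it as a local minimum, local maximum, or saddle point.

The Hessian is constant: H = [[6, -4, 0], [-4, 10, 6], [0, 6, 6]].
Leading principal minors: Δ₁ = 6, Δ₂ = 44, Δ₃ = 48.
All leading minors are positive, so H is positive definite: a local minimum.

local minimum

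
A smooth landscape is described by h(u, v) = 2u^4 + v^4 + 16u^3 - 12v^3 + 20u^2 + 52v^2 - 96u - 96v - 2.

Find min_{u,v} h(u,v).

-124

h(u,v) separates as P(u) + Q(v) − 2, so its minimum is min P + min Q − 2.
P'(u) = 8(u - 1)(u + 3)(u + 4) vanishes at u ∈ {-4, -3, 1}; Q'(v) = 4(v - 4)(v - 3)(v - 2) vanishes at v ∈ {2, 3, 4}.
Local minima of P (where P''>0): P(-4)=192, P(1)=-58. Local minima of Q: Q(2)=-64, Q(4)=-64.
So the global minimum of h is P(1) + Q(2) − 2 = -58 − 64 − 2 = -124, attained at (1, 2).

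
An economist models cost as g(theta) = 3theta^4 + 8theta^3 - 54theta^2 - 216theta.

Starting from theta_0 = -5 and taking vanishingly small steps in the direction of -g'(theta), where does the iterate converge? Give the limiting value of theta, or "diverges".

g'(theta) = 12(theta - 3)(theta + 2)(theta + 3), so g'(-5) = -576.
Gradient descent moves in the -g' direction, i.e. theta is increasing.
The nearest critical point in that direction is theta = -3, where g'' = 72 > 0 (a local minimum). The iterate converges there.

-3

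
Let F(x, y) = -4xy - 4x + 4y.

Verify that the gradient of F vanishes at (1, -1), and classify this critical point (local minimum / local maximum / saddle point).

∇F = (-4y - 4, -4x + 4); substituting (1, -1) gives ∇F = (0, 0), so (1, -1) is indeed a critical point.
The Hessian of F is constant: H = [[0, -4], [-4, 0]].
det(H) = 0·0 − (-4)² = -16.
Since det(H) < 0, H is indefinite and the critical point is a saddle point.

saddle point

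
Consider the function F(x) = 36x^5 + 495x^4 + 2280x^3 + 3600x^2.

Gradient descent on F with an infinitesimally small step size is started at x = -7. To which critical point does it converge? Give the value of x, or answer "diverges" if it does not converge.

F'(x) = 180x(x + 2)(x + 4)(x + 5), so F'(-7) = 37800.
Gradient descent moves in the -F' direction, i.e. x is decreasing.
There is no critical point below x=-7, and F' keeps the same sign, so the iterate runs off to −∞.

diverges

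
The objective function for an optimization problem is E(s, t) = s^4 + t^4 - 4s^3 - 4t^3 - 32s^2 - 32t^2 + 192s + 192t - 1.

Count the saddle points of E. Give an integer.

E separates as a function of s plus a function of t, so ∇E=0 decouples.
∂E/∂s = 4(s - 4)(s - 3)(s + 4) = 0 at s ∈ {-4, 3, 4}; ∂E/∂t = 4(t - 4)(t - 3)(t + 4) = 0 at t ∈ {-4, 3, 4}.
The Hessian is diagonal: diag(E_ss, E_tt). Second derivatives: E_ss(-4)=224, E_ss(3)=-28, E_ss(4)=32; E_tt(-4)=224, E_tt(3)=-28, E_tt(4)=32.
Saddle points occur where the two diagonal entries have opposite signs: (-4, 3), (3, -4), (3, 4), (4, 3). Count: 4.

4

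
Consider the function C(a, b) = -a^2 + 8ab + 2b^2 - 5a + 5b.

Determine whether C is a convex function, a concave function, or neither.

C is quadratic, so its Hessian is the constant matrix H = [[-2, 8], [8, 4]].
det(H) = -72, tr(H) = 2.
det(H) < 0, so H is indefinite: neither convex nor concave.

neither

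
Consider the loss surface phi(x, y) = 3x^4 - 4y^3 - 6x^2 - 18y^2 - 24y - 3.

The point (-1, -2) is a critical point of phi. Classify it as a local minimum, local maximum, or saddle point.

local minimum

The mixed partial ∂²phi/∂x∂y is 0, so the Hessian at any point is diag(phi_xx, phi_yy) = diag(12(3x^2 - 1), -12(2y + 3)).
At (-1, -2): H = diag(24, 12).
Both eigenvalues are positive, so H is positive definite: a local minimum.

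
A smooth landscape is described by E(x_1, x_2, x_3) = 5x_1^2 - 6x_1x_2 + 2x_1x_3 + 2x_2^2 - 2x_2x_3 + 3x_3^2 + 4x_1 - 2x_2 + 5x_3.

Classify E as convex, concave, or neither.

E is quadratic, so its Hessian is the constant matrix H = [[10, -6, 2], [-6, 4, -2], [2, -2, 6]].
Leading principal minors: 10, 4, 16.
All positive ⇒ H ≻ 0 ⇒ convex.

convex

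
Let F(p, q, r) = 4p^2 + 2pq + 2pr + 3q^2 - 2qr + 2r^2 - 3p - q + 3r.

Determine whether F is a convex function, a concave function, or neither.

convex

F is quadratic, so its Hessian is the constant matrix H = [[8, 2, 2], [2, 6, -2], [2, -2, 4]].
Leading principal minors: 8, 44, 104.
All positive ⇒ H ≻ 0 ⇒ convex.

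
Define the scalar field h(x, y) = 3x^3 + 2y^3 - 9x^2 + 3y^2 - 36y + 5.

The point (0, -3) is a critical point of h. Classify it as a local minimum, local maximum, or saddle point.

The mixed partial ∂²h/∂x∂y is 0, so the Hessian at any point is diag(h_xx, h_yy) = diag(18(x - 1), 6(2y + 1)).
At (0, -3): H = diag(-18, -30).
Both eigenvalues are negative, so H is negative definite: a local maximum.

local maximum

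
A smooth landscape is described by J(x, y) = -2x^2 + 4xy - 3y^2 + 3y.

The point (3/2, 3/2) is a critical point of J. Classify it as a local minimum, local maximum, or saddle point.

local maximum

The Hessian of J is constant: H = [[-4, 4], [4, -6]].
det(H) = (-4)·(-6) − 4² = 8.
det(H) > 0 and tr(H) = -10 < 0, so H is negative definite and the point is a local maximum.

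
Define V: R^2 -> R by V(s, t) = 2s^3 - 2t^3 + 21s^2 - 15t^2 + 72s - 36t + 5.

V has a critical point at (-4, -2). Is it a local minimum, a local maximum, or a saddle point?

The mixed partial ∂²V/∂s∂t is 0, so the Hessian at any point is diag(V_ss, V_tt) = diag(6(2s + 7), -6(2t + 5)).
At (-4, -2): H = diag(-6, -6).
Both eigenvalues are negative, so H is negative definite: a local maximum.

local maximum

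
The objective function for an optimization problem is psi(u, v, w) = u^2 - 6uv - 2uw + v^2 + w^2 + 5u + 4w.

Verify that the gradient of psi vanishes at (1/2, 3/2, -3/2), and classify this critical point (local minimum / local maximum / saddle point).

saddle point

∇psi = (2u - 6v - 2w + 5, -6u + 2v, -2u + 2w + 4); substituting (1/2, 3/2, -3/2) gives ∇psi = (0, 0, 0), so (1/2, 3/2, -3/2) is indeed a critical point.
The Hessian is constant: H = [[2, -6, -2], [-6, 2, 0], [-2, 0, 2]].
Leading principal minors: Δ₁ = 2, Δ₂ = -32, Δ₃ = -72.
The minors fit neither the all-positive nor the alternating-sign pattern, so H is indefinite: a saddle point.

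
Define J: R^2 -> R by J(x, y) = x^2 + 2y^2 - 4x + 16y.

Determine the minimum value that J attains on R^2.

J(x,y) separates as P(x) + Q(y), so its minimum is min P + min Q.
P'(x) = 2x - 4 vanishes at x ∈ {2}; Q'(y) = 4y + 16 vanishes at y ∈ {-4}.
Local minima of P (where P''>0): P(2)=-4. Local minima of Q: Q(-4)=-32.
So the global minimum of J is P(2) + Q(-4) = -4 − 32 = -36, attained at (2, -4).

-36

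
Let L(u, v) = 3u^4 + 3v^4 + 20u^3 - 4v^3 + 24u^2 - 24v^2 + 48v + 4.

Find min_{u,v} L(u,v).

L(u,v) separates as P(u) + Q(v) + 4, so its minimum is min P + min Q + 4.
P'(u) = 12u(u + 1)(u + 4) vanishes at u ∈ {-4, -1, 0}; Q'(v) = 12(v - 2)(v - 1)(v + 2) vanishes at v ∈ {-2, 1, 2}.
Local minima of P (where P''>0): P(-4)=-128, P(0)=0. Local minima of Q: Q(-2)=-112, Q(2)=16.
So the global minimum of L is P(-4) + Q(-2) + 4 = -128 − 112 + 4 = -236, attained at (-4, -2).

-236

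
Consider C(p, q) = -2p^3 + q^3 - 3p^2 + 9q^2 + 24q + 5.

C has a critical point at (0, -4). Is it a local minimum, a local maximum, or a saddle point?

local maximum

The mixed partial ∂²C/∂p∂q is 0, so the Hessian at any point is diag(C_pp, C_qq) = diag(-6(2p + 1), 6(q + 3)).
At (0, -4): H = diag(-6, -6).
Both eigenvalues are negative, so H is negative definite: a local maximum.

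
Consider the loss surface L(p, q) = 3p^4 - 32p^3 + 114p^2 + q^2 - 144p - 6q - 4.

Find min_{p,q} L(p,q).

-72

L(p,q) separates as A(p) + B(q) − 4, so its minimum is min A + min B − 4.
A'(p) = 12(p - 4)(p - 3)(p - 1) vanishes at p ∈ {1, 3, 4}; B'(q) = 2q - 6 vanishes at q ∈ {3}.
Local minima of A (where A''>0): A(1)=-59, A(4)=-32. Local minima of B: B(3)=-9.
So the global minimum of L is A(1) + B(3) − 4 = -59 − 9 − 4 = -72, attained at (1, 3).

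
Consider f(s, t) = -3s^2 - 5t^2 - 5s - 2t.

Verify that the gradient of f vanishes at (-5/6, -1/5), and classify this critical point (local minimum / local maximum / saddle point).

∇f = (-6s - 5, -10t - 2); substituting (-5/6, -1/5) gives ∇f = (0, 0), so (-5/6, -1/5) is indeed a critical point.
The Hessian of f is constant: H = [[-6, 0], [0, -10]].
det(H) = (-6)·(-10) − 0² = 60.
det(H) > 0 and tr(H) = -16 < 0, so H is negative definite and the point is a local maximum.

local maximum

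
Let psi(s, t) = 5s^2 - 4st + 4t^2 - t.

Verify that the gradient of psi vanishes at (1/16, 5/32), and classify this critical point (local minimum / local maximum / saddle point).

∇psi = (10s - 4t, -4s + 8t - 1); substituting (1/16, 5/32) gives ∇psi = (0, 0), so (1/16, 5/32) is indeed a critical point.
The Hessian of psi is constant: H = [[10, -4], [-4, 8]].
det(H) = 10·8 − (-4)² = 64.
det(H) > 0 and tr(H) = 18 > 0, so H is positive definite and the point is a local minimum.

local minimum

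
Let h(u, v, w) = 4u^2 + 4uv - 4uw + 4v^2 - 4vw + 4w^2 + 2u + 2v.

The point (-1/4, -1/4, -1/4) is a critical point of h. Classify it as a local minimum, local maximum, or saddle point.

local minimum

The Hessian is constant: H = [[8, 4, -4], [4, 8, -4], [-4, -4, 8]].
Leading principal minors: Δ₁ = 8, Δ₂ = 48, Δ₃ = 256.
All leading minors are positive, so H is positive definite: a local minimum.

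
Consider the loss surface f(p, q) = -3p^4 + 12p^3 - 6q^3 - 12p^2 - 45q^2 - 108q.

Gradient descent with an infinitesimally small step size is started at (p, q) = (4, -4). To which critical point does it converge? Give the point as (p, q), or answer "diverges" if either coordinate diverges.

f is separable, so gradient descent decouples: p follows -∂f/∂p, q follows -∂f/∂q.
∂f/∂p = -12p(p - 2)(p - 1); at p=4 this is -288, so p increases.
∂f/∂q = -18(q + 2)(q + 3); at q=-4 this is -36, so q increases.
The p-coordinate has no critical point in that direction and runs off to infinity.

diverges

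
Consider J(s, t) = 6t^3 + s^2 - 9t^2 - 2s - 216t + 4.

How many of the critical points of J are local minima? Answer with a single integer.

J separates as a function of s plus a function of t, so ∇J=0 decouples.
∂J/∂s = 2(s - 1) = 0 at s ∈ {1}; ∂J/∂t = 18(t - 4)(t + 3) = 0 at t ∈ {-3, 4}.
The Hessian is diagonal: diag(J_ss, J_tt). Second derivatives: J_ss(1)=2; J_tt(-3)=-126, J_tt(4)=126.
Local minima occur where both diagonal entries positive: (1, 4). Count: 1.

1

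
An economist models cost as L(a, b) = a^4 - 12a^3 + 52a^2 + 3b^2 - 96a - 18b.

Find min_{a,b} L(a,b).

L(a,b) separates as P(a) + Q(b), so its minimum is min P + min Q.
P'(a) = 4(a - 4)(a - 3)(a - 2) vanishes at a ∈ {2, 3, 4}; Q'(b) = 6b - 18 vanishes at b ∈ {3}.
Local minima of P (where P''>0): P(2)=-64, P(4)=-64. Local minima of Q: Q(3)=-27.
So the global minimum of L is P(2) + Q(3) = -64 − 27 = -91, attained at (2, 3).

-91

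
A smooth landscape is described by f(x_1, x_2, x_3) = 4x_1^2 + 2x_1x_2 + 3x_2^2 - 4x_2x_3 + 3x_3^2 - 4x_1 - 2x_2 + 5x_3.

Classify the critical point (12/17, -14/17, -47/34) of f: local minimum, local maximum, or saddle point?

The Hessian is constant: H = [[8, 2, 0], [2, 6, -4], [0, -4, 6]].
Leading principal minors: Δ₁ = 8, Δ₂ = 44, Δ₃ = 136.
All leading minors are positive, so H is positive definite: a local minimum.

local minimum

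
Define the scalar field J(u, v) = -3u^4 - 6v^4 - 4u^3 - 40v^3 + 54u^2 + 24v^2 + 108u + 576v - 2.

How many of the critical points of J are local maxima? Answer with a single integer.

4

J separates as a function of u plus a function of v, so ∇J=0 decouples.
∂J/∂u = -12(u - 3)(u + 1)(u + 3) = 0 at u ∈ {-3, -1, 3}; ∂J/∂v = -24(v - 2)(v + 3)(v + 4) = 0 at v ∈ {-4, -3, 2}.
The Hessian is diagonal: diag(J_uu, J_vv). Second derivatives: J_uu(-3)=-144, J_uu(-1)=96, J_uu(3)=-288; J_vv(-4)=-144, J_vv(-3)=120, J_vv(2)=-720.
Local maxima occur where both diagonal entries negative: (-3, -4), (-3, 2), (3, -4), (3, 2). Count: 4.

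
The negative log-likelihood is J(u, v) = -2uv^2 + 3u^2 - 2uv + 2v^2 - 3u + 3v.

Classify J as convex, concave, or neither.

The term -2uv^2 is cubic, so the Hessian is not constant.
∂²J/∂v² = -4u + 4, which takes both signs as u varies (negative for sufficiently large u). A diagonal entry of the Hessian changing sign means the Hessian is neither positive- nor negative-semidefinite on all of R^2.

neither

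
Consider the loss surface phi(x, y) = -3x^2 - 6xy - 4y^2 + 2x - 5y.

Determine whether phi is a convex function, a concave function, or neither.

phi is quadratic, so its Hessian is the constant matrix H = [[-6, -6], [-6, -8]].
det(H) = 12, tr(H) = -14.
det(H) > 0 and tr(H) < 0, so H is negative definite everywhere: concave.

concave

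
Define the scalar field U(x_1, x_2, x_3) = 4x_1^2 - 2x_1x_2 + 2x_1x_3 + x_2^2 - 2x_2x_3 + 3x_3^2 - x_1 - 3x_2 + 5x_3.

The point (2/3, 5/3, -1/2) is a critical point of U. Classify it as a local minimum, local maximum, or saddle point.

The Hessian is constant: H = [[8, -2, 2], [-2, 2, -2], [2, -2, 6]].
Leading principal minors: Δ₁ = 8, Δ₂ = 12, Δ₃ = 48.
All leading minors are positive, so H is positive definite: a local minimum.

local minimum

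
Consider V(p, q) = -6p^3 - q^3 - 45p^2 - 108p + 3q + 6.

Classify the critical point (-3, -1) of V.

local minimum

The mixed partial ∂²V/∂p∂q is 0, so the Hessian at any point is diag(V_pp, V_qq) = diag(-18(2p + 5), -6q).
At (-3, -1): H = diag(18, 6).
Both eigenvalues are positive, so H is positive definite: a local minimum.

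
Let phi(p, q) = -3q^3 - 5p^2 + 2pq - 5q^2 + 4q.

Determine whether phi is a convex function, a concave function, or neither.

The term -3q^3 is cubic, so the Hessian is not constant.
∂²phi/∂q² = -18q - 10, which takes both signs as q varies (negative for sufficiently large q). A diagonal entry of the Hessian changing sign means the Hessian is neither positive- nor negative-semidefinite on all of R^2.

neither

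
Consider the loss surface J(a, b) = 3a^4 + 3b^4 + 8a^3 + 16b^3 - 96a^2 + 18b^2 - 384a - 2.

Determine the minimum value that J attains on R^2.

-1821

J(a,b) separates as P(a) + Q(b) − 2, so its minimum is min P + min Q − 2.
P'(a) = 12(a - 4)(a + 2)(a + 4) vanishes at a ∈ {-4, -2, 4}; Q'(b) = 12b(b + 1)(b + 3) vanishes at b ∈ {-3, -1, 0}.
Local minima of P (where P''>0): P(-4)=256, P(4)=-1792. Local minima of Q: Q(-3)=-27, Q(0)=0.
So the global minimum of J is P(4) + Q(-3) − 2 = -1792 − 27 − 2 = -1821, attained at (4, -3).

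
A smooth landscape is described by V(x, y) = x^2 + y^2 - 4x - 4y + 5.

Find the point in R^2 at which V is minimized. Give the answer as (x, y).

V(x,y) separates as P(x) + Q(y) + 5, so its minimum is min P + min Q + 5.
P'(x) = 2x - 4 vanishes at x ∈ {2}; Q'(y) = 2y - 4 vanishes at y ∈ {2}.
Local minima of P (where P''>0): P(2)=-4. Local minima of Q: Q(2)=-4.
So the global minimum of V is P(2) + Q(2) + 5 = -4 − 4 + 5 = -3, attained at (2, 2).

(2, 2)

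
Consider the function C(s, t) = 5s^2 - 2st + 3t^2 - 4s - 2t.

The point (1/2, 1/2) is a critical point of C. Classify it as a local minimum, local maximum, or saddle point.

The Hessian of C is constant: H = [[10, -2], [-2, 6]].
det(H) = 10·6 − (-2)² = 56.
det(H) > 0 and tr(H) = 16 > 0, so H is positive definite and the point is a local minimum.

local minimum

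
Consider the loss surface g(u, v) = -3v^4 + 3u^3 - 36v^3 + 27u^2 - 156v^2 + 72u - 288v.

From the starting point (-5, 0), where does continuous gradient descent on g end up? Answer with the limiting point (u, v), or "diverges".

diverges

g is separable, so gradient descent decouples: u follows -∂g/∂u, v follows -∂g/∂v.
∂g/∂u = 9(u + 2)(u + 4); at u=-5 this is 27, so u decreases.
∂g/∂v = -12(v + 2)(v + 3)(v + 4); at v=0 this is -288, so v increases.
The u-coordinate has no critical point in that direction and runs off to infinity.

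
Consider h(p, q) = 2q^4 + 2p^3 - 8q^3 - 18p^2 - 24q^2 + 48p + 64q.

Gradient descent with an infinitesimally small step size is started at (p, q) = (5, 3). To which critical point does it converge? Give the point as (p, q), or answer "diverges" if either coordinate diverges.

(4, 4)

h is separable, so gradient descent decouples: p follows -∂h/∂p, q follows -∂h/∂q.
∂h/∂p = 6(p - 4)(p - 2); at p=5 this is 18, so p decreases.
∂h/∂q = 8(q - 4)(q - 1)(q + 2); at q=3 this is -80, so q increases.
p converges to its nearest critical value 4 (a local min of the p-part); q converges to 4. The iterate converges to (4, 4).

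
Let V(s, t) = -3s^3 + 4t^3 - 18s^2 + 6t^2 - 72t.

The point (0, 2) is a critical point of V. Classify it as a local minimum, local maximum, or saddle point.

The mixed partial ∂²V/∂s∂t is 0, so the Hessian at any point is diag(V_ss, V_tt) = diag(-18(s + 2), 12(2t + 1)).
At (0, 2): H = diag(-36, 60).
The eigenvalues have opposite signs, so H is indefinite: a saddle point.

saddle point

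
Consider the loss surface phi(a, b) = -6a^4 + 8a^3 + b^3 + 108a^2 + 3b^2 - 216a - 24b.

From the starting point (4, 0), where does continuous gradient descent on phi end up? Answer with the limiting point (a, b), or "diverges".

diverges

phi is separable, so gradient descent decouples: a follows -∂phi/∂a, b follows -∂phi/∂b.
∂phi/∂a = -24(a - 3)(a - 1)(a + 3); at a=4 this is -504, so a increases.
∂phi/∂b = 3(b - 2)(b + 4); at b=0 this is -24, so b increases.
The a-coordinate has no critical point in that direction and runs off to infinity.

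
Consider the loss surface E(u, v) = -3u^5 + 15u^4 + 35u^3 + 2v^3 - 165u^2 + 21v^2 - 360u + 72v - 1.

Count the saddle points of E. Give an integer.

E separates as a function of u plus a function of v, so ∇E=0 decouples.
∂E/∂u = -15(u - 4)(u - 3)(u + 1)(u + 2) = 0 at u ∈ {-2, -1, 3, 4}; ∂E/∂v = 6(v + 3)(v + 4) = 0 at v ∈ {-4, -3}.
The Hessian is diagonal: diag(E_uu, E_vv). Second derivatives: E_uu(-2)=450, E_uu(-1)=-300, E_uu(3)=300, E_uu(4)=-450; E_vv(-4)=-6, E_vv(-3)=6.
Saddle points occur where the two diagonal entries have opposite signs: (-2, -4), (-1, -3), (3, -4), (4, -3). Count: 4.

4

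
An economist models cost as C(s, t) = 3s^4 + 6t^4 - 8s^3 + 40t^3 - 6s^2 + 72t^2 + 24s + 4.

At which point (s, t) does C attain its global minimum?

(-1, 0)

C(s,t) separates as P(s) + Q(t) + 4, so its minimum is min P + min Q + 4.
P'(s) = 12(s - 2)(s - 1)(s + 1) vanishes at s ∈ {-1, 1, 2}; Q'(t) = 24t(t + 2)(t + 3) vanishes at t ∈ {-3, -2, 0}.
Local minima of P (where P''>0): P(-1)=-19, P(2)=8. Local minima of Q: Q(-3)=54, Q(0)=0.
So the global minimum of C is P(-1) + Q(0) + 4 = -19 + 0 + 4 = -15, attained at (-1, 0).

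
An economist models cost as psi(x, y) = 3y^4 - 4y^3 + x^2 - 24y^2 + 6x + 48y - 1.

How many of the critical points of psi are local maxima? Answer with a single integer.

0

psi separates as a function of x plus a function of y, so ∇psi=0 decouples.
∂psi/∂x = 2(x + 3) = 0 at x ∈ {-3}; ∂psi/∂y = 12(y - 2)(y - 1)(y + 2) = 0 at y ∈ {-2, 1, 2}.
The Hessian is diagonal: diag(psi_xx, psi_yy). Second derivatives: psi_xx(-3)=2; psi_yy(-2)=144, psi_yy(1)=-36, psi_yy(2)=48.
Local maxima occur where both diagonal entries negative: none. Count: 0.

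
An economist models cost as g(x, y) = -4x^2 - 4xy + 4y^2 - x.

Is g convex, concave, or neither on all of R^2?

neither

g is quadratic, so its Hessian is the constant matrix H = [[-8, -4], [-4, 8]].
det(H) = -80, tr(H) = 0.
det(H) < 0, so H is indefinite: neither convex nor concave.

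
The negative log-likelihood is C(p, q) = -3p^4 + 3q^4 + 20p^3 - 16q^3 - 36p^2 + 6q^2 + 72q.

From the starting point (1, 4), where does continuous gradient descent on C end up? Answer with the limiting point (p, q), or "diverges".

(2, 3)

C is separable, so gradient descent decouples: p follows -∂C/∂p, q follows -∂C/∂q.
∂C/∂p = -12p(p - 3)(p - 2); at p=1 this is -24, so p increases.
∂C/∂q = 12(q - 3)(q - 2)(q + 1); at q=4 this is 120, so q decreases.
p converges to its nearest critical value 2 (a local min of the p-part); q converges to 3. The iterate converges to (2, 3).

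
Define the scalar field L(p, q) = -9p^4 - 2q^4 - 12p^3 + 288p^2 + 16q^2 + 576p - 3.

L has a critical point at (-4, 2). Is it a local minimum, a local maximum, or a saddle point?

The mixed partial ∂²L/∂p∂q is 0, so the Hessian at any point is diag(L_pp, L_qq) = diag(36(-3p^2 - 2p + 16), 8(-3q^2 + 4)).
At (-4, 2): H = diag(-864, -64).
Both eigenvalues are negative, so H is negative definite: a local maximum.

local maximum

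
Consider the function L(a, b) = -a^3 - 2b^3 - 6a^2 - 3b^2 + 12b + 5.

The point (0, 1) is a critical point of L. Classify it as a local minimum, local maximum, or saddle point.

local maximum

The mixed partial ∂²L/∂a∂b is 0, so the Hessian at any point is diag(L_aa, L_bb) = diag(-6(a + 2), -6(2b + 1)).
At (0, 1): H = diag(-12, -18).
Both eigenvalues are negative, so H is negative definite: a local maximum.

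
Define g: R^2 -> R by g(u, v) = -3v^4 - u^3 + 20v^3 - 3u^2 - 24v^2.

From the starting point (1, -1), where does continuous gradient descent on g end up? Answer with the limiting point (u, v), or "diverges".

g is separable, so gradient descent decouples: u follows -∂g/∂u, v follows -∂g/∂v.
∂g/∂u = -3u(u + 2); at u=1 this is -9, so u increases.
∂g/∂v = -12v(v - 4)(v - 1); at v=-1 this is 120, so v decreases.
The u-coordinate has no critical point in that direction and runs off to infinity.

diverges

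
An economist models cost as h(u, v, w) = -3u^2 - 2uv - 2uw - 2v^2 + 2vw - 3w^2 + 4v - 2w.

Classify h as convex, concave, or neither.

concave

h is quadratic, so its Hessian is the constant matrix H = [[-6, -2, -2], [-2, -4, 2], [-2, 2, -6]].
Leading principal minors: -6, 20, -64.
Signs alternate −, +, − ⇒ H ≺ 0 ⇒ concave.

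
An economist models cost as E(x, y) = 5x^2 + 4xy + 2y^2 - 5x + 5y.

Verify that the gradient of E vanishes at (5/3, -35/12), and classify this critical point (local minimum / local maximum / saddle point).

local minimum

∇E = (10x + 4y - 5, 4x + 4y + 5); substituting (5/3, -35/12) gives ∇E = (0, 0), so (5/3, -35/12) is indeed a critical point.
The Hessian of E is constant: H = [[10, 4], [4, 4]].
det(H) = 10·4 − 4² = 24.
det(H) > 0 and tr(H) = 14 > 0, so H is positive definite and the point is a local minimum.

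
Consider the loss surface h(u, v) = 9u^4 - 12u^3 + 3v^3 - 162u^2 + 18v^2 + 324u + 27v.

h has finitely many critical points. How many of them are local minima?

h separates as a function of u plus a function of v, so ∇h=0 decouples.
∂h/∂u = 36(u - 3)(u - 1)(u + 3) = 0 at u ∈ {-3, 1, 3}; ∂h/∂v = 9(v + 1)(v + 3) = 0 at v ∈ {-3, -1}.
The Hessian is diagonal: diag(h_uu, h_vv). Second derivatives: h_uu(-3)=864, h_uu(1)=-288, h_uu(3)=432; h_vv(-3)=-18, h_vv(-1)=18.
Local minima occur where both diagonal entries positive: (-3, -1), (3, -1). Count: 2.

2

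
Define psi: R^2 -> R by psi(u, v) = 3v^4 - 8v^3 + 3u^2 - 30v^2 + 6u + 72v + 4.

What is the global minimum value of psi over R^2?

psi(u,v) separates as P(u) + Q(v) + 4, so its minimum is min P + min Q + 4.
P'(u) = 6u + 6 vanishes at u ∈ {-1}; Q'(v) = 12(v - 3)(v - 1)(v + 2) vanishes at v ∈ {-2, 1, 3}.
Local minima of P (where P''>0): P(-1)=-3. Local minima of Q: Q(-2)=-152, Q(3)=-27.
So the global minimum of psi is P(-1) + Q(-2) + 4 = -3 − 152 + 4 = -151, attained at (-1, -2).

-151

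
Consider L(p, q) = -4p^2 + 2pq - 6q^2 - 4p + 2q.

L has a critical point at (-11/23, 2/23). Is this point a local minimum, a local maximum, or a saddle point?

The Hessian of L is constant: H = [[-8, 2], [2, -12]].
det(H) = (-8)·(-12) − 2² = 92.
det(H) > 0 and tr(H) = -20 < 0, so H is negative definite and the point is a local maximum.

local maximum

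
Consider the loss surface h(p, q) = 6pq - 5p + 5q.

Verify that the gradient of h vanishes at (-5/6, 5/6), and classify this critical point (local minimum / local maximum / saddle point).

∇h = (6q - 5, 6p + 5); substituting (-5/6, 5/6) gives ∇h = (0, 0), so (-5/6, 5/6) is indeed a critical point.
The Hessian of h is constant: H = [[0, 6], [6, 0]].
det(H) = 0·0 − 6² = -36.
Since det(H) < 0, H is indefinite and the critical point is a saddle point.

saddle point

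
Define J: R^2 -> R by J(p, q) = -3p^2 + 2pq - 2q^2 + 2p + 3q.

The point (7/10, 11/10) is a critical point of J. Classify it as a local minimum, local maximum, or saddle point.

local maximum

The Hessian of J is constant: H = [[-6, 2], [2, -4]].
det(H) = (-6)·(-4) − 2² = 20.
det(H) > 0 and tr(H) = -10 < 0, so H is negative definite and the point is a local maximum.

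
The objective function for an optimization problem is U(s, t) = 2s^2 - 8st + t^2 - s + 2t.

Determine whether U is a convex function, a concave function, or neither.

neither

U is quadratic, so its Hessian is the constant matrix H = [[4, -8], [-8, 2]].
det(H) = -56, tr(H) = 6.
det(H) < 0, so H is indefinite: neither convex nor concave.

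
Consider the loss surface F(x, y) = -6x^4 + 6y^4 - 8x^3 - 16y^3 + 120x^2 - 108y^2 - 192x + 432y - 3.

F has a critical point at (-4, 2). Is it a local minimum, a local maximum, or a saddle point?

local maximum

The mixed partial ∂²F/∂x∂y is 0, so the Hessian at any point is diag(F_xx, F_yy) = diag(24(-3x^2 - 2x + 10), 24(3y^2 - 4y - 9)).
At (-4, 2): H = diag(-720, -120).
Both eigenvalues are negative, so H is negative definite: a local maximum.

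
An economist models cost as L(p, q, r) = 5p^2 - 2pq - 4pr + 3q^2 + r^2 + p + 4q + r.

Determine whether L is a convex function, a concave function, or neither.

convex

L is quadratic, so its Hessian is the constant matrix H = [[10, -2, -4], [-2, 6, 0], [-4, 0, 2]].
Leading principal minors: 10, 56, 16.
All positive ⇒ H ≻ 0 ⇒ convex.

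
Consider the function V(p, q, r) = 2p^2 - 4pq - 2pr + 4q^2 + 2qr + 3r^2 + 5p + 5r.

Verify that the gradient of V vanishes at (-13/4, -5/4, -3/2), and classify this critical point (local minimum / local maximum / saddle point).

local minimum

∇V = (4p - 4q - 2r + 5, -4p + 8q + 2r, -2p + 2q + 6r + 5); substituting (-13/4, -5/4, -3/2) gives ∇V = (0, 0, 0), so (-13/4, -5/4, -3/2) is indeed a critical point.
The Hessian is constant: H = [[4, -4, -2], [-4, 8, 2], [-2, 2, 6]].
Leading principal minors: Δ₁ = 4, Δ₂ = 16, Δ₃ = 80.
All leading minors are positive, so H is positive definite: a local minimum.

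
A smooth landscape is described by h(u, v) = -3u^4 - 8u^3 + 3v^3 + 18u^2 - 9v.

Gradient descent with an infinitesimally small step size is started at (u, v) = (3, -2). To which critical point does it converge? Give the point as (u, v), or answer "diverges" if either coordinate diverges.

diverges

h is separable, so gradient descent decouples: u follows -∂h/∂u, v follows -∂h/∂v.
∂h/∂u = -12u(u - 1)(u + 3); at u=3 this is -432, so u increases.
∂h/∂v = 9(v - 1)(v + 1); at v=-2 this is 27, so v decreases.
The u-coordinate has no critical point in that direction and runs off to infinity.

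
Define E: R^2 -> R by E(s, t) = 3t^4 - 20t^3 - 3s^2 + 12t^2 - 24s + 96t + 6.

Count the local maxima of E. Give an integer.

E separates as a function of s plus a function of t, so ∇E=0 decouples.
∂E/∂s = -6(s + 4) = 0 at s ∈ {-4}; ∂E/∂t = 12(t - 4)(t - 2)(t + 1) = 0 at t ∈ {-1, 2, 4}.
The Hessian is diagonal: diag(E_ss, E_tt). Second derivatives: E_ss(-4)=-6; E_tt(-1)=180, E_tt(2)=-72, E_tt(4)=120.
Local maxima occur where both diagonal entries negative: (-4, 2). Count: 1.

1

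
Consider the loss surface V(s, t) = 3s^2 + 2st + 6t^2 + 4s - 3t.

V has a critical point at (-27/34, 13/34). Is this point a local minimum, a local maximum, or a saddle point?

The Hessian of V is constant: H = [[6, 2], [2, 12]].
det(H) = 6·12 − 2² = 68.
det(H) > 0 and tr(H) = 18 > 0, so H is positive definite and the point is a local minimum.

local minimum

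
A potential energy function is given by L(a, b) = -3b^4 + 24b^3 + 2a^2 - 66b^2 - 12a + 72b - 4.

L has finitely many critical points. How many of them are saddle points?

L separates as a function of a plus a function of b, so ∇L=0 decouples.
∂L/∂a = 4(a - 3) = 0 at a ∈ {3}; ∂L/∂b = -12(b - 3)(b - 2)(b - 1) = 0 at b ∈ {1, 2, 3}.
The Hessian is diagonal: diag(L_aa, L_bb). Second derivatives: L_aa(3)=4; L_bb(1)=-24, L_bb(2)=12, L_bb(3)=-24.
Saddle points occur where the two diagonal entries have opposite signs: (3, 1), (3, 3). Count: 2.

2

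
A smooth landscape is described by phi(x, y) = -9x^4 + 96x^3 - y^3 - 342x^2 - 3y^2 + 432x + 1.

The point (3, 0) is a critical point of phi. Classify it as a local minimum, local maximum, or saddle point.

The mixed partial ∂²phi/∂x∂y is 0, so the Hessian at any point is diag(phi_xx, phi_yy) = diag(36(-3x^2 + 16x - 19), -6(y + 1)).
At (3, 0): H = diag(72, -6).
The eigenvalues have opposite signs, so H is indefinite: a saddle point.

saddle point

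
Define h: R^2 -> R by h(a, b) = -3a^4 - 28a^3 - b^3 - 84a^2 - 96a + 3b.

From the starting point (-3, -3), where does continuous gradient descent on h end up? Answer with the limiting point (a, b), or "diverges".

(-2, -1)

h is separable, so gradient descent decouples: a follows -∂h/∂a, b follows -∂h/∂b.
∂h/∂a = -12(a + 1)(a + 2)(a + 4); at a=-3 this is -24, so a increases.
∂h/∂b = -3(b - 1)(b + 1); at b=-3 this is -24, so b increases.
a converges to its nearest critical value -2 (a local min of the a-part); b converges to -1. The iterate converges to (-2, -1).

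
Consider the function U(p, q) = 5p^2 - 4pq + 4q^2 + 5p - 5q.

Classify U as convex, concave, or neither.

convex

U is quadratic, so its Hessian is the constant matrix H = [[10, -4], [-4, 8]].
det(H) = 64, tr(H) = 18.
det(H) > 0 and tr(H) > 0, so H is positive definite everywhere: convex.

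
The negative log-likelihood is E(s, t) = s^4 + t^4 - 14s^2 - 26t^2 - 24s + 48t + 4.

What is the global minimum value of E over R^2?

E(s,t) separates as P(s) + Q(t) + 4, so its minimum is min P + min Q + 4.
P'(s) = 4(s - 3)(s + 1)(s + 2) vanishes at s ∈ {-2, -1, 3}; Q'(t) = 4(t - 3)(t - 1)(t + 4) vanishes at t ∈ {-4, 1, 3}.
Local minima of P (where P''>0): P(-2)=8, P(3)=-117. Local minima of Q: Q(-4)=-352, Q(3)=-9.
So the global minimum of E is P(3) + Q(-4) + 4 = -117 − 352 + 4 = -465, attained at (3, -4).

-465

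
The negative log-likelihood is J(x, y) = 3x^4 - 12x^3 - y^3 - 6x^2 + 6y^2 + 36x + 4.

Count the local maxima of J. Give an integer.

J separates as a function of x plus a function of y, so ∇J=0 decouples.
∂J/∂x = 12(x - 3)(x - 1)(x + 1) = 0 at x ∈ {-1, 1, 3}; ∂J/∂y = -3y(y - 4) = 0 at y ∈ {0, 4}.
The Hessian is diagonal: diag(J_xx, J_yy). Second derivatives: J_xx(-1)=96, J_xx(1)=-48, J_xx(3)=96; J_yy(0)=12, J_yy(4)=-12.
Local maxima occur where both diagonal entries negative: (1, 4). Count: 1.

1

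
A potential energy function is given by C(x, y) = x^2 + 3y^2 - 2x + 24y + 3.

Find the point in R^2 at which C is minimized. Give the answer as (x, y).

C(x,y) separates as P(x) + Q(y) + 3, so its minimum is min P + min Q + 3.
P'(x) = 2x - 2 vanishes at x ∈ {1}; Q'(y) = 6y + 24 vanishes at y ∈ {-4}.
Local minima of P (where P''>0): P(1)=-1. Local minima of Q: Q(-4)=-48.
So the global minimum of C is P(1) + Q(-4) + 3 = -1 − 48 + 3 = -46, attained at (1, -4).

(1, -4)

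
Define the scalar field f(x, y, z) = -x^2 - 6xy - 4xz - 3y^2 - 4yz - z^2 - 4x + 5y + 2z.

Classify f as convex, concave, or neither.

neither

f is quadratic, so its Hessian is the constant matrix H = [[-2, -6, -4], [-6, -6, -4], [-4, -4, -2]].
Leading principal minors: -2, -24, -16.
Neither pattern holds ⇒ H is indefinite ⇒ neither convex nor concave.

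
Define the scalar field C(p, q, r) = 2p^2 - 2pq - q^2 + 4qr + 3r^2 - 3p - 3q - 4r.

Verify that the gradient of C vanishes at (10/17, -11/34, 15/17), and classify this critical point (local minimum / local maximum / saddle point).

saddle point

∇C = (4p - 2q - 3, -2p - 2q + 4r - 3, 4q + 6r - 4); substituting (10/17, -11/34, 15/17) gives ∇C = (0, 0, 0), so (10/17, -11/34, 15/17) is indeed a critical point.
The Hessian is constant: H = [[4, -2, 0], [-2, -2, 4], [0, 4, 6]].
Leading principal minors: Δ₁ = 4, Δ₂ = -12, Δ₃ = -136.
The minors fit neither the all-positive nor the alternating-sign pattern, so H is indefinite: a saddle point.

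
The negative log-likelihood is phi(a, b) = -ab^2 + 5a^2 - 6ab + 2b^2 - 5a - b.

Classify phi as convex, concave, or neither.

The term -ab^2 is cubic, so the Hessian is not constant.
∂²phi/∂b² = -2a + 4, which takes both signs as a varies (negative for sufficiently large a). A diagonal entry of the Hessian changing sign means the Hessian is neither positive- nor negative-semidefinite on all of R^2.

neither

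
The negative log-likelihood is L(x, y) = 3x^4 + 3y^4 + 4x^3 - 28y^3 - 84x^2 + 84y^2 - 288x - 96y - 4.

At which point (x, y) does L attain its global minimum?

L(x,y) separates as P(x) + Q(y) − 4, so its minimum is min P + min Q − 4.
P'(x) = 12(x - 4)(x + 2)(x + 3) vanishes at x ∈ {-3, -2, 4}; Q'(y) = 12(y - 4)(y - 2)(y - 1) vanishes at y ∈ {1, 2, 4}.
Local minima of P (where P''>0): P(-3)=243, P(4)=-1472. Local minima of Q: Q(1)=-37, Q(4)=-64.
So the global minimum of L is P(4) + Q(4) − 4 = -1472 − 64 − 4 = -1540, attained at (4, 4).

(4, 4)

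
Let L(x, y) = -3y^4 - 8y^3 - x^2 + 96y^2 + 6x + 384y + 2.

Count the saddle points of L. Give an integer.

1

L separates as a function of x plus a function of y, so ∇L=0 decouples.
∂L/∂x = -2(x - 3) = 0 at x ∈ {3}; ∂L/∂y = -12(y - 4)(y + 2)(y + 4) = 0 at y ∈ {-4, -2, 4}.
The Hessian is diagonal: diag(L_xx, L_yy). Second derivatives: L_xx(3)=-2; L_yy(-4)=-192, L_yy(-2)=144, L_yy(4)=-576.
Saddle points occur where the two diagonal entries have opposite signs: (3, -2). Count: 1.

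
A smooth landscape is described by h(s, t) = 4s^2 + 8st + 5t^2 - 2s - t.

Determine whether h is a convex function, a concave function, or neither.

convex

h is quadratic, so its Hessian is the constant matrix H = [[8, 8], [8, 10]].
det(H) = 16, tr(H) = 18.
det(H) > 0 and tr(H) > 0, so H is positive definite everywhere: convex.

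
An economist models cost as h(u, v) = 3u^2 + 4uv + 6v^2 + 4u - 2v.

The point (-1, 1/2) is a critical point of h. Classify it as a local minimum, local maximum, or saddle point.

local minimum

The Hessian of h is constant: H = [[6, 4], [4, 12]].
det(H) = 6·12 − 4² = 56.
det(H) > 0 and tr(H) = 18 > 0, so H is positive definite and the point is a local minimum.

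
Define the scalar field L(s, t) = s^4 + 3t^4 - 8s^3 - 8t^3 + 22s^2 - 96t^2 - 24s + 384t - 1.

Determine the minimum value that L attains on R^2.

L(s,t) separates as P(s) + Q(t) − 1, so its minimum is min P + min Q − 1.
P'(s) = 4(s - 3)(s - 2)(s - 1) vanishes at s ∈ {1, 2, 3}; Q'(t) = 12(t - 4)(t - 2)(t + 4) vanishes at t ∈ {-4, 2, 4}.
Local minima of P (where P''>0): P(1)=-9, P(3)=-9. Local minima of Q: Q(-4)=-1792, Q(4)=256.
So the global minimum of L is P(1) + Q(-4) − 1 = -9 − 1792 − 1 = -1802, attained at (1, -4).

-1802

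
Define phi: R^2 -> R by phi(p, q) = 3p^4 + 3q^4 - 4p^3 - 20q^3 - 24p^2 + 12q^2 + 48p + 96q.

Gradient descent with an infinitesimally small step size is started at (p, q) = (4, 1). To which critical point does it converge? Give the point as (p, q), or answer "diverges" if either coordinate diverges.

phi is separable, so gradient descent decouples: p follows -∂phi/∂p, q follows -∂phi/∂q.
∂phi/∂p = 12(p - 2)(p - 1)(p + 2); at p=4 this is 432, so p decreases.
∂phi/∂q = 12(q - 4)(q - 2)(q + 1); at q=1 this is 72, so q decreases.
p converges to its nearest critical value 2 (a local min of the p-part); q converges to -1. The iterate converges to (2, -1).

(2, -1)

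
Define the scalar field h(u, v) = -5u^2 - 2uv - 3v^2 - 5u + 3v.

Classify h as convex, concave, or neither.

h is quadratic, so its Hessian is the constant matrix H = [[-10, -2], [-2, -6]].
det(H) = 56, tr(H) = -16.
det(H) > 0 and tr(H) < 0, so H is negative definite everywhere: concave.

concave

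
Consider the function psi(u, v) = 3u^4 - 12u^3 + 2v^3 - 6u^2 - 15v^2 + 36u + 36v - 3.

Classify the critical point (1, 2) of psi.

local maximum

The mixed partial ∂²psi/∂u∂v is 0, so the Hessian at any point is diag(psi_uu, psi_vv) = diag(12(3u^2 - 6u - 1), 6(2v - 5)).
At (1, 2): H = diag(-48, -6).
Both eigenvalues are negative, so H is negative definite: a local maximum.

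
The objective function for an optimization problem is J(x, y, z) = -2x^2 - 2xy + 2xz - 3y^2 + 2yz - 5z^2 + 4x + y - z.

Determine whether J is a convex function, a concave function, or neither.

J is quadratic, so its Hessian is the constant matrix H = [[-4, -2, 2], [-2, -6, 2], [2, 2, -10]].
Leading principal minors: -4, 20, -176.
Signs alternate −, +, − ⇒ H ≺ 0 ⇒ concave.

concave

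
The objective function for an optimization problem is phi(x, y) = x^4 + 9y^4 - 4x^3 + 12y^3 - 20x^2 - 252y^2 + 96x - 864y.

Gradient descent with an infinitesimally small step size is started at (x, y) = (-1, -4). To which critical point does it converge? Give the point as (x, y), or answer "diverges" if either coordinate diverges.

(-3, -3)

phi is separable, so gradient descent decouples: x follows -∂phi/∂x, y follows -∂phi/∂y.
∂phi/∂x = 4(x - 4)(x - 2)(x + 3); at x=-1 this is 120, so x decreases.
∂phi/∂y = 36(y - 4)(y + 2)(y + 3); at y=-4 this is -576, so y increases.
x converges to its nearest critical value -3 (a local min of the x-part); y converges to -3. The iterate converges to (-3, -3).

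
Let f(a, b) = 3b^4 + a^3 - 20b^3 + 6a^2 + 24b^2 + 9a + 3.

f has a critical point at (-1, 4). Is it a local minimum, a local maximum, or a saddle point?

local minimum

The mixed partial ∂²f/∂a∂b is 0, so the Hessian at any point is diag(f_aa, f_bb) = diag(6(a + 2), 12(3b^2 - 10b + 4)).
At (-1, 4): H = diag(6, 144).
Both eigenvalues are positive, so H is positive definite: a local minimum.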